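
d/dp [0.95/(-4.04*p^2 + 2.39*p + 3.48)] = (7.676*p - 2.2705)/(-4.04*p^2 + 2.39*p + 3.48)^2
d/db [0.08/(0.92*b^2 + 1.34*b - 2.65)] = (-0.1472*b - 0.1072)/(0.92*b^2 + 1.34*b - 2.65)^2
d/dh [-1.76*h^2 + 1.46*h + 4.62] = 1.46 - 3.52*h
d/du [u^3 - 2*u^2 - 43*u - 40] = 3*u^2 - 4*u - 43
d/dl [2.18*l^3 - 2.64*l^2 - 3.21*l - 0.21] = 6.54*l^2 - 5.28*l - 3.21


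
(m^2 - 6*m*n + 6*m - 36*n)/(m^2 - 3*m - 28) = (-m^2 + 6*m*n - 6*m + 36*n)/(-m^2 + 3*m + 28)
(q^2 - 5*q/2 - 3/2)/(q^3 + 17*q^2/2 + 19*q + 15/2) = (q - 3)/(q^2 + 8*q + 15)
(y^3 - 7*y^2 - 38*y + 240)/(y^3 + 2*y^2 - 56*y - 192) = (y - 5)/(y + 4)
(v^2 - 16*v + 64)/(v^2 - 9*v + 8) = (v - 8)/(v - 1)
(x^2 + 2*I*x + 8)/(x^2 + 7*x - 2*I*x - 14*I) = (x + 4*I)/(x + 7)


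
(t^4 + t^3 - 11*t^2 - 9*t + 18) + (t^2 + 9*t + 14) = t^4 + t^3 - 10*t^2 + 32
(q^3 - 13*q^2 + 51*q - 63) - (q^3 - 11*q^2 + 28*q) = -2*q^2 + 23*q - 63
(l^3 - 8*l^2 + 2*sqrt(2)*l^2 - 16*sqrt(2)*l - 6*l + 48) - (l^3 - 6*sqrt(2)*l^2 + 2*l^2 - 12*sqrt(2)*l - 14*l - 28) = -10*l^2 + 8*sqrt(2)*l^2 - 4*sqrt(2)*l + 8*l + 76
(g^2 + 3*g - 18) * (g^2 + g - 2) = g^4 + 4*g^3 - 17*g^2 - 24*g + 36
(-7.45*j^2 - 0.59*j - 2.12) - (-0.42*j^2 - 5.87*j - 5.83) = -7.03*j^2 + 5.28*j + 3.71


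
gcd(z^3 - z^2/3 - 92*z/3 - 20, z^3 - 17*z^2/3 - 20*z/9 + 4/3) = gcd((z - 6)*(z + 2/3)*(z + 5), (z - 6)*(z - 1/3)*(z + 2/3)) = z^2 - 16*z/3 - 4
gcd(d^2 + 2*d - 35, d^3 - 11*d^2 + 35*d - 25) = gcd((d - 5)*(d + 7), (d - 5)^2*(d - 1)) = d - 5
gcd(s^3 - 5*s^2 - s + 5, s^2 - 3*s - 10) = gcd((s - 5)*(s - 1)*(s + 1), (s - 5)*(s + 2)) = s - 5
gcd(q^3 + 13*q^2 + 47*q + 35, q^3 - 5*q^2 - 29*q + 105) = q + 5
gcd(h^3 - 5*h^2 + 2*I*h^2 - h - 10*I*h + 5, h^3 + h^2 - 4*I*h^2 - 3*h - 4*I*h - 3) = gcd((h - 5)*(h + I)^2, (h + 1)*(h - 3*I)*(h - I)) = 1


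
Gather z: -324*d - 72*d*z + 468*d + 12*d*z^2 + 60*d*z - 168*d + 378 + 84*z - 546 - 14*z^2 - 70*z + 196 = -24*d + z^2*(12*d - 14) + z*(14 - 12*d) + 28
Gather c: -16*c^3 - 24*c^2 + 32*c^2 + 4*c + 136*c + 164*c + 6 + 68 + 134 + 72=-16*c^3 + 8*c^2 + 304*c + 280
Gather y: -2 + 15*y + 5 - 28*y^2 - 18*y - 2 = -28*y^2 - 3*y + 1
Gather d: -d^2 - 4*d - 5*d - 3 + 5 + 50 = -d^2 - 9*d + 52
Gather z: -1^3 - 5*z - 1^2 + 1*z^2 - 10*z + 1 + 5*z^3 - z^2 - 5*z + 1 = 5*z^3 - 20*z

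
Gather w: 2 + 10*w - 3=10*w - 1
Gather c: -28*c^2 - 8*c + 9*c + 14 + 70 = -28*c^2 + c + 84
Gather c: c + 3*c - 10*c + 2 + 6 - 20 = -6*c - 12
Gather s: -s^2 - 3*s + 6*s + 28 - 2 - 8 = -s^2 + 3*s + 18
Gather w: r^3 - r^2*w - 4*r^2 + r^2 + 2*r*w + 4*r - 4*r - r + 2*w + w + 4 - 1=r^3 - 3*r^2 - r + w*(-r^2 + 2*r + 3) + 3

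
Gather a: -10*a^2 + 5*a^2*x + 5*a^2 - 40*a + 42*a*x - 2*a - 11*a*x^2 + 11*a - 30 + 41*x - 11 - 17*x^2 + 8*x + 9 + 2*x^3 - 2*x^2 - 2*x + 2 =a^2*(5*x - 5) + a*(-11*x^2 + 42*x - 31) + 2*x^3 - 19*x^2 + 47*x - 30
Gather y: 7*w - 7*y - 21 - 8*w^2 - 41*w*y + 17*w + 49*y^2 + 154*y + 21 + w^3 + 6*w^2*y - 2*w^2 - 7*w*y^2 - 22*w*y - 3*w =w^3 - 10*w^2 + 21*w + y^2*(49 - 7*w) + y*(6*w^2 - 63*w + 147)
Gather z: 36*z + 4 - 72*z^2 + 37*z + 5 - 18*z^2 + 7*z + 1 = -90*z^2 + 80*z + 10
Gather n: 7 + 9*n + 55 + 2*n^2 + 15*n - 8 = 2*n^2 + 24*n + 54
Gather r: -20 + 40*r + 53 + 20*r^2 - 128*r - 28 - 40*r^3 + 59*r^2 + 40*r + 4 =-40*r^3 + 79*r^2 - 48*r + 9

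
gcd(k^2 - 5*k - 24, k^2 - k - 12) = k + 3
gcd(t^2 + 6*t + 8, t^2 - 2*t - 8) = t + 2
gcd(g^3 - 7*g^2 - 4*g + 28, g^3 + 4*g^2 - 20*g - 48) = g + 2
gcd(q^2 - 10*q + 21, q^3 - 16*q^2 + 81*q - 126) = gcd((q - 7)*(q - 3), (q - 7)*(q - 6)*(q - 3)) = q^2 - 10*q + 21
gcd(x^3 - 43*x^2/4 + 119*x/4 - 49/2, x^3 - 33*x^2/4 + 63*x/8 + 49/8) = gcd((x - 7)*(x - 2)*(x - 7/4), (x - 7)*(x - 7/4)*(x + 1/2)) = x^2 - 35*x/4 + 49/4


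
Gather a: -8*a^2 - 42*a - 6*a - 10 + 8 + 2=-8*a^2 - 48*a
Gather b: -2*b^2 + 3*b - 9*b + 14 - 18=-2*b^2 - 6*b - 4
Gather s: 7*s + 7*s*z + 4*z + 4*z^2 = s*(7*z + 7) + 4*z^2 + 4*z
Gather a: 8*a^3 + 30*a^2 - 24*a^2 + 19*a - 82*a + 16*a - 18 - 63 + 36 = 8*a^3 + 6*a^2 - 47*a - 45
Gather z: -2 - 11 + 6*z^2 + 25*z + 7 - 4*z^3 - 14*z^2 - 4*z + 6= -4*z^3 - 8*z^2 + 21*z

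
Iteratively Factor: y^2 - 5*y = (y)*(y - 5)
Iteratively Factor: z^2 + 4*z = (z)*(z + 4)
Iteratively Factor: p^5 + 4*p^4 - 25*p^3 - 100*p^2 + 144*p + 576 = (p + 4)*(p^4 - 25*p^2 + 144) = (p + 4)^2*(p^3 - 4*p^2 - 9*p + 36) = (p - 3)*(p + 4)^2*(p^2 - p - 12) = (p - 4)*(p - 3)*(p + 4)^2*(p + 3)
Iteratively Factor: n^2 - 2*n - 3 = (n + 1)*(n - 3)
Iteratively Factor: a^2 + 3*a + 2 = (a + 2)*(a + 1)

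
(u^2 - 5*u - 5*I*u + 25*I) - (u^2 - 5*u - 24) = -5*I*u + 24 + 25*I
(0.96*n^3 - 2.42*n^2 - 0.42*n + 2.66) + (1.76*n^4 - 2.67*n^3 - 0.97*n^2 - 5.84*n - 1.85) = 1.76*n^4 - 1.71*n^3 - 3.39*n^2 - 6.26*n + 0.81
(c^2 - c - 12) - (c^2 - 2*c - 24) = c + 12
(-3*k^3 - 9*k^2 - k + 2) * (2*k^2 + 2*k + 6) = -6*k^5 - 24*k^4 - 38*k^3 - 52*k^2 - 2*k + 12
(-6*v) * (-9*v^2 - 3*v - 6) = 54*v^3 + 18*v^2 + 36*v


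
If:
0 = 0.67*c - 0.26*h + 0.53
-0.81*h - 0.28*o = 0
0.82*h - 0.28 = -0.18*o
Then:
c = -0.43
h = 0.94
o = -2.71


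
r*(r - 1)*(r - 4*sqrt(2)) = r^3 - 4*sqrt(2)*r^2 - r^2 + 4*sqrt(2)*r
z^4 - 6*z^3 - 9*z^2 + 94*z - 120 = (z - 5)*(z - 3)*(z - 2)*(z + 4)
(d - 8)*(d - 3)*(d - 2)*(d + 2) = d^4 - 11*d^3 + 20*d^2 + 44*d - 96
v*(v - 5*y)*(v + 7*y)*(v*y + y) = v^4*y + 2*v^3*y^2 + v^3*y - 35*v^2*y^3 + 2*v^2*y^2 - 35*v*y^3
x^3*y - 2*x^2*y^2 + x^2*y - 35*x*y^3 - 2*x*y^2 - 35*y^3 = (x - 7*y)*(x + 5*y)*(x*y + y)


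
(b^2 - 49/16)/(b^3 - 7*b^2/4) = (b + 7/4)/b^2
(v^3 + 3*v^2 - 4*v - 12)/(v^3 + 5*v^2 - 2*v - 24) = (v + 2)/(v + 4)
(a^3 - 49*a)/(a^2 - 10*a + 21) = a*(a + 7)/(a - 3)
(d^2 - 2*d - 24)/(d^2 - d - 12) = (-d^2 + 2*d + 24)/(-d^2 + d + 12)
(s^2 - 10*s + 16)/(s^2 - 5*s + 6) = (s - 8)/(s - 3)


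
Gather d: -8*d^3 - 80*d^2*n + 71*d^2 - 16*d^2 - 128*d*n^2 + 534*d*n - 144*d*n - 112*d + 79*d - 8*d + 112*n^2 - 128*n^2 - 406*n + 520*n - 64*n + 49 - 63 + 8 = -8*d^3 + d^2*(55 - 80*n) + d*(-128*n^2 + 390*n - 41) - 16*n^2 + 50*n - 6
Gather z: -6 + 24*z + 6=24*z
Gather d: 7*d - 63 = 7*d - 63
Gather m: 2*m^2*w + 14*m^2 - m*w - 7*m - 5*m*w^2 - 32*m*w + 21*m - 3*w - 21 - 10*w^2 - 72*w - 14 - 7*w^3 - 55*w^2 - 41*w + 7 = m^2*(2*w + 14) + m*(-5*w^2 - 33*w + 14) - 7*w^3 - 65*w^2 - 116*w - 28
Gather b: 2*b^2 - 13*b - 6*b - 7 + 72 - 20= 2*b^2 - 19*b + 45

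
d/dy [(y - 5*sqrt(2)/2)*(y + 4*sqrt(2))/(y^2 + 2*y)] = (-3*sqrt(2)*y^2 + 4*y^2 + 80*y + 80)/(2*y^2*(y^2 + 4*y + 4))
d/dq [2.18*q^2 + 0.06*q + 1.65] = 4.36*q + 0.06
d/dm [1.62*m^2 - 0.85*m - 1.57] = 3.24*m - 0.85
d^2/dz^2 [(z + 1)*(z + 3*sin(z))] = -3*(z + 1)*sin(z) + 6*cos(z) + 2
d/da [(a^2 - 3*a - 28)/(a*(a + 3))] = 2*(3*a^2 + 28*a + 42)/(a^2*(a^2 + 6*a + 9))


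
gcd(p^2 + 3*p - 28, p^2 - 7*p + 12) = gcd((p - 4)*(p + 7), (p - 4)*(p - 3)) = p - 4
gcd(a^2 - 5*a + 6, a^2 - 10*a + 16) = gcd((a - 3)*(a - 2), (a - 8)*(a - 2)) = a - 2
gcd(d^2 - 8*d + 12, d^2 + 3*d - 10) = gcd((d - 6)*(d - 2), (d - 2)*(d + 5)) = d - 2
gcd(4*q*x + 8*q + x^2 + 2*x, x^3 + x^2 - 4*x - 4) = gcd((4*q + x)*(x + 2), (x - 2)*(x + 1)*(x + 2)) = x + 2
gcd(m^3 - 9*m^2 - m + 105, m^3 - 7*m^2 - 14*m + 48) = m + 3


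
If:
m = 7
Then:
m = 7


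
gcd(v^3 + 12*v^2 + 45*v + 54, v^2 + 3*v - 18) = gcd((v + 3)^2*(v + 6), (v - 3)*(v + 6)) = v + 6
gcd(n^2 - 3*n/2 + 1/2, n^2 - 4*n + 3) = n - 1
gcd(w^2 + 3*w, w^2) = w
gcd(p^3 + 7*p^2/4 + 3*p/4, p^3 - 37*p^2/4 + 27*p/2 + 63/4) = p + 3/4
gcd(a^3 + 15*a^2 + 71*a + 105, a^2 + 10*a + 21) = a^2 + 10*a + 21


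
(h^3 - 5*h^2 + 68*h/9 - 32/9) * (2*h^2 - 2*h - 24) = 2*h^5 - 12*h^4 + 10*h^3/9 + 880*h^2/9 - 1568*h/9 + 256/3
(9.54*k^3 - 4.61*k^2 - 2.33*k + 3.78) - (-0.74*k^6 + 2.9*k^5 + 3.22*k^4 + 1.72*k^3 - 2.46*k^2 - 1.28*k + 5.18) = 0.74*k^6 - 2.9*k^5 - 3.22*k^4 + 7.82*k^3 - 2.15*k^2 - 1.05*k - 1.4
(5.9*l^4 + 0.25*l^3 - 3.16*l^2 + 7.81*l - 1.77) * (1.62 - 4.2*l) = -24.78*l^5 + 8.508*l^4 + 13.677*l^3 - 37.9212*l^2 + 20.0862*l - 2.8674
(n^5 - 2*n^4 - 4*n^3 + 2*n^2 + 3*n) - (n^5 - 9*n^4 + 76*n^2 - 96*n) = 7*n^4 - 4*n^3 - 74*n^2 + 99*n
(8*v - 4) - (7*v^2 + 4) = -7*v^2 + 8*v - 8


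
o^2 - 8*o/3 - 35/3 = (o - 5)*(o + 7/3)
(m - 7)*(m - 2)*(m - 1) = m^3 - 10*m^2 + 23*m - 14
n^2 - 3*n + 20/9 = (n - 5/3)*(n - 4/3)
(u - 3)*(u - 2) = u^2 - 5*u + 6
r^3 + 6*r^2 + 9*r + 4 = (r + 1)^2*(r + 4)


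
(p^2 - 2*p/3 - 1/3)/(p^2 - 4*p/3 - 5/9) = 3*(p - 1)/(3*p - 5)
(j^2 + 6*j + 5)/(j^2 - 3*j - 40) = (j + 1)/(j - 8)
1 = 1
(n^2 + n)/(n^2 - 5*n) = (n + 1)/(n - 5)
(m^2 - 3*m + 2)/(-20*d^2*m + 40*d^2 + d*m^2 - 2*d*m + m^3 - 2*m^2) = (1 - m)/(20*d^2 - d*m - m^2)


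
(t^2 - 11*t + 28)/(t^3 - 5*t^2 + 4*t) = (t - 7)/(t*(t - 1))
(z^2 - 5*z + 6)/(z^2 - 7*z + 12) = (z - 2)/(z - 4)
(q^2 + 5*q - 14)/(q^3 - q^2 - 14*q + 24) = (q + 7)/(q^2 + q - 12)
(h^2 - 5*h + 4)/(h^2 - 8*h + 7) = (h - 4)/(h - 7)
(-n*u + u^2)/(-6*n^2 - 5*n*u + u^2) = u*(n - u)/(6*n^2 + 5*n*u - u^2)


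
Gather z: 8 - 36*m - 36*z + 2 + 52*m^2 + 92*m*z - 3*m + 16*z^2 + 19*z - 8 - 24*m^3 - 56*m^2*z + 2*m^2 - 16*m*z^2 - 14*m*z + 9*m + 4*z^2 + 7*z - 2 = -24*m^3 + 54*m^2 - 30*m + z^2*(20 - 16*m) + z*(-56*m^2 + 78*m - 10)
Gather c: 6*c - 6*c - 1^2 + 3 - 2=0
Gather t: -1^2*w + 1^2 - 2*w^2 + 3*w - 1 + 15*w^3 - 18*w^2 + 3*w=15*w^3 - 20*w^2 + 5*w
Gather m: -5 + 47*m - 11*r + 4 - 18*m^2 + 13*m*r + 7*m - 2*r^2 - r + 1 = -18*m^2 + m*(13*r + 54) - 2*r^2 - 12*r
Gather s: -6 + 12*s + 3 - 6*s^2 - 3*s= -6*s^2 + 9*s - 3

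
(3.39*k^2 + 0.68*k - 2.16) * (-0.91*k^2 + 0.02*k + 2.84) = -3.0849*k^4 - 0.551*k^3 + 11.6068*k^2 + 1.888*k - 6.1344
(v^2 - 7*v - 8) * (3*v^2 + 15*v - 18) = 3*v^4 - 6*v^3 - 147*v^2 + 6*v + 144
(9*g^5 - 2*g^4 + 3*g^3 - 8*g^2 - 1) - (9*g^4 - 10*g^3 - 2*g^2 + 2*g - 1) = 9*g^5 - 11*g^4 + 13*g^3 - 6*g^2 - 2*g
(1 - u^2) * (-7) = 7*u^2 - 7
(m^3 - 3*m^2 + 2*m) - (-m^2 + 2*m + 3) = m^3 - 2*m^2 - 3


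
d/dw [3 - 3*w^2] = -6*w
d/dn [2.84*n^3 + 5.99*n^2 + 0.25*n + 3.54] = 8.52*n^2 + 11.98*n + 0.25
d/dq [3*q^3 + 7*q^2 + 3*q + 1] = 9*q^2 + 14*q + 3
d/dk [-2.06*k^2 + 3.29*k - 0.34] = 3.29 - 4.12*k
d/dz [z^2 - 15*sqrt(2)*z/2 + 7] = 2*z - 15*sqrt(2)/2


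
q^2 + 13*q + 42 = (q + 6)*(q + 7)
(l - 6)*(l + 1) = l^2 - 5*l - 6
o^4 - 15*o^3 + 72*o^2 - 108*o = o*(o - 6)^2*(o - 3)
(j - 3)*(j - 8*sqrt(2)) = j^2 - 8*sqrt(2)*j - 3*j + 24*sqrt(2)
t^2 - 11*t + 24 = (t - 8)*(t - 3)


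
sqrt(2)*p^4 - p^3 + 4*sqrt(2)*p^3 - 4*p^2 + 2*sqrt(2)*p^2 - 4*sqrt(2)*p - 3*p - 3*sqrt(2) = (p + 1)*(p + 3)*(p - sqrt(2))*(sqrt(2)*p + 1)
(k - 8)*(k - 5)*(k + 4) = k^3 - 9*k^2 - 12*k + 160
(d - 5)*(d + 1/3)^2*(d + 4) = d^4 - d^3/3 - 185*d^2/9 - 121*d/9 - 20/9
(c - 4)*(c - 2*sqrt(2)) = c^2 - 4*c - 2*sqrt(2)*c + 8*sqrt(2)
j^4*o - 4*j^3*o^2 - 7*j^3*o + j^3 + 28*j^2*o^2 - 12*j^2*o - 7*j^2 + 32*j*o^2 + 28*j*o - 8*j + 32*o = (j - 8)*(j + 1)*(j - 4*o)*(j*o + 1)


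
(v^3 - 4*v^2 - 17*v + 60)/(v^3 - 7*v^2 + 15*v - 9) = (v^2 - v - 20)/(v^2 - 4*v + 3)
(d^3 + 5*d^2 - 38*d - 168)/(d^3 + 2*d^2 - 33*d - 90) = (d^2 + 11*d + 28)/(d^2 + 8*d + 15)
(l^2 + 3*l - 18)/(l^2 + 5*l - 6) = (l - 3)/(l - 1)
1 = 1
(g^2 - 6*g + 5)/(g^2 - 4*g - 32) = (-g^2 + 6*g - 5)/(-g^2 + 4*g + 32)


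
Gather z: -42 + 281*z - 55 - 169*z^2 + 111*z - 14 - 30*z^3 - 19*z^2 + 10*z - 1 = -30*z^3 - 188*z^2 + 402*z - 112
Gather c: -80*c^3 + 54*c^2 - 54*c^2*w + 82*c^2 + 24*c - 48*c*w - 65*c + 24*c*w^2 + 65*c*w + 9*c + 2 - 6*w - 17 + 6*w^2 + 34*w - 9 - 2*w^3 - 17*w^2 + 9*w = -80*c^3 + c^2*(136 - 54*w) + c*(24*w^2 + 17*w - 32) - 2*w^3 - 11*w^2 + 37*w - 24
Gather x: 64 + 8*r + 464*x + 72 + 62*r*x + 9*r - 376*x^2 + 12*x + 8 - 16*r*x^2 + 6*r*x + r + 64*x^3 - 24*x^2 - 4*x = 18*r + 64*x^3 + x^2*(-16*r - 400) + x*(68*r + 472) + 144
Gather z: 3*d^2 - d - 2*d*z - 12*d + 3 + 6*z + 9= 3*d^2 - 13*d + z*(6 - 2*d) + 12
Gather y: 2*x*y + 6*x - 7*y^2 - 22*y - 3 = 6*x - 7*y^2 + y*(2*x - 22) - 3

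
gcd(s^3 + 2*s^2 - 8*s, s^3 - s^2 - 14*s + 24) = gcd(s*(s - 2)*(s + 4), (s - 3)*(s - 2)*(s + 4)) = s^2 + 2*s - 8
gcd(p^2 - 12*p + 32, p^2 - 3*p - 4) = p - 4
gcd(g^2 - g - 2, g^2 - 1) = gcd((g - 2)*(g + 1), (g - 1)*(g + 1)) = g + 1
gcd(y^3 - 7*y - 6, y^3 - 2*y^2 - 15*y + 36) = y - 3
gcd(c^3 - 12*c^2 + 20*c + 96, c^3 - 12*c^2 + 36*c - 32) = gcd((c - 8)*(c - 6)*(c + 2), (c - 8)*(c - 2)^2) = c - 8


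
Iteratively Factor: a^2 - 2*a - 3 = (a + 1)*(a - 3)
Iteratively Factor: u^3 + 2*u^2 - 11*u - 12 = (u - 3)*(u^2 + 5*u + 4) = (u - 3)*(u + 4)*(u + 1)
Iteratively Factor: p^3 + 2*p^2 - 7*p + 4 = (p + 4)*(p^2 - 2*p + 1) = (p - 1)*(p + 4)*(p - 1)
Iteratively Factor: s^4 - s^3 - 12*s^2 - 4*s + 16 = (s + 2)*(s^3 - 3*s^2 - 6*s + 8) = (s - 1)*(s + 2)*(s^2 - 2*s - 8) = (s - 4)*(s - 1)*(s + 2)*(s + 2)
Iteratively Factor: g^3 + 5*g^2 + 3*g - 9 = (g + 3)*(g^2 + 2*g - 3) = (g + 3)^2*(g - 1)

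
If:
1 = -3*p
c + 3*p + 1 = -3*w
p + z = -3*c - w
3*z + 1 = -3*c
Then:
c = 2/5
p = -1/3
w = -2/15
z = -11/15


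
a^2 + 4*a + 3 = (a + 1)*(a + 3)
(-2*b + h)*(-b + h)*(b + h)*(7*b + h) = 14*b^4 - 5*b^3*h - 15*b^2*h^2 + 5*b*h^3 + h^4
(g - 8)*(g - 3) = g^2 - 11*g + 24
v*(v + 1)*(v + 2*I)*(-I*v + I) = -I*v^4 + 2*v^3 + I*v^2 - 2*v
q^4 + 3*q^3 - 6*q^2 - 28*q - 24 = (q - 3)*(q + 2)^3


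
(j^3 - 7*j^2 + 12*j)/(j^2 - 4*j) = j - 3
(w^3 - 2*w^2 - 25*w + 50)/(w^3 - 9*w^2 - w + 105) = (w^2 + 3*w - 10)/(w^2 - 4*w - 21)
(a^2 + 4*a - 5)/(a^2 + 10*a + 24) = (a^2 + 4*a - 5)/(a^2 + 10*a + 24)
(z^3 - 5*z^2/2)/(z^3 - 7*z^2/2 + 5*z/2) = z/(z - 1)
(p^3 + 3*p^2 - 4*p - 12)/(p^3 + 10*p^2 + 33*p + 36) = (p^2 - 4)/(p^2 + 7*p + 12)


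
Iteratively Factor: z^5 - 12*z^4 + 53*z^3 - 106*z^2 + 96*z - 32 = (z - 4)*(z^4 - 8*z^3 + 21*z^2 - 22*z + 8) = (z - 4)^2*(z^3 - 4*z^2 + 5*z - 2) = (z - 4)^2*(z - 1)*(z^2 - 3*z + 2) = (z - 4)^2*(z - 1)^2*(z - 2)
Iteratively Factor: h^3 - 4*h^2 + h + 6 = (h + 1)*(h^2 - 5*h + 6) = (h - 3)*(h + 1)*(h - 2)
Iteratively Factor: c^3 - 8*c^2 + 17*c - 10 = (c - 1)*(c^2 - 7*c + 10) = (c - 2)*(c - 1)*(c - 5)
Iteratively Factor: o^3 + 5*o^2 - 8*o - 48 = (o - 3)*(o^2 + 8*o + 16) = (o - 3)*(o + 4)*(o + 4)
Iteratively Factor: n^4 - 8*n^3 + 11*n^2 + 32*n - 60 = (n - 3)*(n^3 - 5*n^2 - 4*n + 20) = (n - 3)*(n + 2)*(n^2 - 7*n + 10) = (n - 5)*(n - 3)*(n + 2)*(n - 2)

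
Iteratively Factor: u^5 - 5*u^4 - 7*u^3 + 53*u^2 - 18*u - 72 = (u - 3)*(u^4 - 2*u^3 - 13*u^2 + 14*u + 24) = (u - 3)*(u + 1)*(u^3 - 3*u^2 - 10*u + 24) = (u - 4)*(u - 3)*(u + 1)*(u^2 + u - 6) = (u - 4)*(u - 3)*(u - 2)*(u + 1)*(u + 3)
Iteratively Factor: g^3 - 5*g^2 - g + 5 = (g - 1)*(g^2 - 4*g - 5) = (g - 1)*(g + 1)*(g - 5)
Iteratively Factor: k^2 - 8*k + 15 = (k - 5)*(k - 3)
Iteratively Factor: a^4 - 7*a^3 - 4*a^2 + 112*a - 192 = (a + 4)*(a^3 - 11*a^2 + 40*a - 48) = (a - 4)*(a + 4)*(a^2 - 7*a + 12) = (a - 4)^2*(a + 4)*(a - 3)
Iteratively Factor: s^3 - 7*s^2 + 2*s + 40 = (s - 5)*(s^2 - 2*s - 8) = (s - 5)*(s + 2)*(s - 4)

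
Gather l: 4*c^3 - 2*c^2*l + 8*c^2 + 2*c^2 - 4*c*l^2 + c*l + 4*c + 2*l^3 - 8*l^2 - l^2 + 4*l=4*c^3 + 10*c^2 + 4*c + 2*l^3 + l^2*(-4*c - 9) + l*(-2*c^2 + c + 4)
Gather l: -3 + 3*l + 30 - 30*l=27 - 27*l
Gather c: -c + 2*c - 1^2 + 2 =c + 1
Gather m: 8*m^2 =8*m^2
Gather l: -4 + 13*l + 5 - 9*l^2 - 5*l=-9*l^2 + 8*l + 1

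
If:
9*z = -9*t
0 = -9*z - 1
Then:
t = 1/9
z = -1/9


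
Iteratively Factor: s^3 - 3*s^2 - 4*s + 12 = (s - 3)*(s^2 - 4) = (s - 3)*(s - 2)*(s + 2)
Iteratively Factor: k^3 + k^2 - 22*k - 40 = (k + 4)*(k^2 - 3*k - 10) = (k - 5)*(k + 4)*(k + 2)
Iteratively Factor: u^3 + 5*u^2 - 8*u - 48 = (u - 3)*(u^2 + 8*u + 16) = (u - 3)*(u + 4)*(u + 4)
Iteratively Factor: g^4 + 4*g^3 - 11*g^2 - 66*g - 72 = (g + 2)*(g^3 + 2*g^2 - 15*g - 36) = (g + 2)*(g + 3)*(g^2 - g - 12) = (g + 2)*(g + 3)^2*(g - 4)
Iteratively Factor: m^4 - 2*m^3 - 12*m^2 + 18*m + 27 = (m + 1)*(m^3 - 3*m^2 - 9*m + 27) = (m + 1)*(m + 3)*(m^2 - 6*m + 9) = (m - 3)*(m + 1)*(m + 3)*(m - 3)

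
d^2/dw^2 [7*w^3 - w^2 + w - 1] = 42*w - 2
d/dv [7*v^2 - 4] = 14*v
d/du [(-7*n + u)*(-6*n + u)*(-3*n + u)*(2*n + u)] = 36*n^3 + 98*n^2*u - 42*n*u^2 + 4*u^3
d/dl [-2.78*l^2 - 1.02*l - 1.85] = -5.56*l - 1.02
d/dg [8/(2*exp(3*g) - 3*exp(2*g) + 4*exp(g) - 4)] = (-48*exp(2*g) + 48*exp(g) - 32)*exp(g)/(2*exp(3*g) - 3*exp(2*g) + 4*exp(g) - 4)^2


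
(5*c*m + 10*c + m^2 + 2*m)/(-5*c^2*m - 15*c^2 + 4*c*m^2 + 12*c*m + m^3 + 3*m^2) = (-m - 2)/(c*m + 3*c - m^2 - 3*m)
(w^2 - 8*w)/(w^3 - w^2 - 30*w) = (8 - w)/(-w^2 + w + 30)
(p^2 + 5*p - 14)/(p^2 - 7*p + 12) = (p^2 + 5*p - 14)/(p^2 - 7*p + 12)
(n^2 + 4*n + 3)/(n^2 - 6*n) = (n^2 + 4*n + 3)/(n*(n - 6))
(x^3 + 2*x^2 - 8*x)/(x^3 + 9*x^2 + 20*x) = (x - 2)/(x + 5)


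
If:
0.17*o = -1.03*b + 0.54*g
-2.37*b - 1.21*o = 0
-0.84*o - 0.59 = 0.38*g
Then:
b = 0.51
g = 0.66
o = -1.00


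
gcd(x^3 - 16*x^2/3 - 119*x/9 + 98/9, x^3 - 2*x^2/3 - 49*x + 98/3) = x^2 - 23*x/3 + 14/3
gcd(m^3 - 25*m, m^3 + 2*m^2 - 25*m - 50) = m^2 - 25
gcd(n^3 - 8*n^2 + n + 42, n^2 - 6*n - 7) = n - 7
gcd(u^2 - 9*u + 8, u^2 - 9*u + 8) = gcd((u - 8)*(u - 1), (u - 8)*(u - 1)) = u^2 - 9*u + 8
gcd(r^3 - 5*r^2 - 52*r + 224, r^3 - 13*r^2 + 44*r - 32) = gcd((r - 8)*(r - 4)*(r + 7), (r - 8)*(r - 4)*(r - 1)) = r^2 - 12*r + 32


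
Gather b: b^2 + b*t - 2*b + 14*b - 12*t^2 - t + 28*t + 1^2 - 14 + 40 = b^2 + b*(t + 12) - 12*t^2 + 27*t + 27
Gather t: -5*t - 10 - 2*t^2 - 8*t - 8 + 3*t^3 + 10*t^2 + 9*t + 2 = 3*t^3 + 8*t^2 - 4*t - 16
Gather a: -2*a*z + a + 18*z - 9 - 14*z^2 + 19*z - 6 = a*(1 - 2*z) - 14*z^2 + 37*z - 15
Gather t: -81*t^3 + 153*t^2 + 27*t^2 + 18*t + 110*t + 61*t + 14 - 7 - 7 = -81*t^3 + 180*t^2 + 189*t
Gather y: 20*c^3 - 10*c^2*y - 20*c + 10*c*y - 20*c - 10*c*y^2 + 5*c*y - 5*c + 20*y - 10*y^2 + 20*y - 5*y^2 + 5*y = 20*c^3 - 45*c + y^2*(-10*c - 15) + y*(-10*c^2 + 15*c + 45)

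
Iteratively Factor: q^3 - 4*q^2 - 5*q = (q)*(q^2 - 4*q - 5) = q*(q + 1)*(q - 5)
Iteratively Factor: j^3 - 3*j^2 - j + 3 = (j - 1)*(j^2 - 2*j - 3) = (j - 1)*(j + 1)*(j - 3)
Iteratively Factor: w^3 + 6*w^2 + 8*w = (w + 4)*(w^2 + 2*w) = (w + 2)*(w + 4)*(w)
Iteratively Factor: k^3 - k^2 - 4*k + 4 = (k - 2)*(k^2 + k - 2) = (k - 2)*(k + 2)*(k - 1)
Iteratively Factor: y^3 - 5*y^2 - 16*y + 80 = (y - 4)*(y^2 - y - 20) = (y - 4)*(y + 4)*(y - 5)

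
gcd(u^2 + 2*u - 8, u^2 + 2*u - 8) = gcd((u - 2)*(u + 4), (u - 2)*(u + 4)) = u^2 + 2*u - 8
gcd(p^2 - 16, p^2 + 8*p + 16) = p + 4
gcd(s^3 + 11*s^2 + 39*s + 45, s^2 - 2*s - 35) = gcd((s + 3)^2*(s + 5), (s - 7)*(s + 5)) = s + 5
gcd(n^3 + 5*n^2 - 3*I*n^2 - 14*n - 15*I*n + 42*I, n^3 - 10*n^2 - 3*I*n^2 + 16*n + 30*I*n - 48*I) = n^2 + n*(-2 - 3*I) + 6*I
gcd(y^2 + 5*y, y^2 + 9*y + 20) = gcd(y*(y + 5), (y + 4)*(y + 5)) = y + 5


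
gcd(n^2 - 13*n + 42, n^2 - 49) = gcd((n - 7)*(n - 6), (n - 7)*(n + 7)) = n - 7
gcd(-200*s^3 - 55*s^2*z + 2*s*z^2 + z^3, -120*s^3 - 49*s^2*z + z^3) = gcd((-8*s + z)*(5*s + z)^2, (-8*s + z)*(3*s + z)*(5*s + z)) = -40*s^2 - 3*s*z + z^2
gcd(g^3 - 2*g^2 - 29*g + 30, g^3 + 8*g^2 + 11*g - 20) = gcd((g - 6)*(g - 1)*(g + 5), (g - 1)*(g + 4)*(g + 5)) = g^2 + 4*g - 5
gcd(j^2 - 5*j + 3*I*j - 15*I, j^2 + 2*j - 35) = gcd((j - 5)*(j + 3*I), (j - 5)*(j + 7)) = j - 5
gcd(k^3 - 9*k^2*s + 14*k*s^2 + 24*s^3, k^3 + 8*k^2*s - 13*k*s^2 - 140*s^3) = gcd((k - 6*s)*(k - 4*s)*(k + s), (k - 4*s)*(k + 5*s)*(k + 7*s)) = -k + 4*s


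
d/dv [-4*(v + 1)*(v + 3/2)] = -8*v - 10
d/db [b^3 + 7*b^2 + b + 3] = 3*b^2 + 14*b + 1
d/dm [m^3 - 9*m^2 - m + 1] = 3*m^2 - 18*m - 1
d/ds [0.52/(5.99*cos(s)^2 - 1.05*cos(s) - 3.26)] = (6.2296*cos(s) - 0.546)*sin(s)/(-5.99*cos(s)^2 + 1.05*cos(s) + 3.26)^2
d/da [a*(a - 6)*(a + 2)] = 3*a^2 - 8*a - 12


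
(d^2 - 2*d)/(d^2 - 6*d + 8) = d/(d - 4)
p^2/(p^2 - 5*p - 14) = p^2/(p^2 - 5*p - 14)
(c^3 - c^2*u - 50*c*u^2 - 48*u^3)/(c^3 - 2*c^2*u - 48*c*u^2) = (c + u)/c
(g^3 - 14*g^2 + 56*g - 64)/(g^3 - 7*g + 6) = (g^2 - 12*g + 32)/(g^2 + 2*g - 3)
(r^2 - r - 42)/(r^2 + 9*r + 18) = (r - 7)/(r + 3)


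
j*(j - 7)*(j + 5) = j^3 - 2*j^2 - 35*j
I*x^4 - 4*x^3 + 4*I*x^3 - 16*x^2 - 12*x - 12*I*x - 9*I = (x + 3)*(x + I)*(x + 3*I)*(I*x + I)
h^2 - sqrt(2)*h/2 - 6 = (h - 2*sqrt(2))*(h + 3*sqrt(2)/2)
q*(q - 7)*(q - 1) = q^3 - 8*q^2 + 7*q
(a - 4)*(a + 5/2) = a^2 - 3*a/2 - 10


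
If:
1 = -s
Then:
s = -1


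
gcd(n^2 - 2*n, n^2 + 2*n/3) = n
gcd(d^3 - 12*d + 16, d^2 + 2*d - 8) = d^2 + 2*d - 8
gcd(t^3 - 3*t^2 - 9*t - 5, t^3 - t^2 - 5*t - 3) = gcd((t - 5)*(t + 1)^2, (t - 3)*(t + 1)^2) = t^2 + 2*t + 1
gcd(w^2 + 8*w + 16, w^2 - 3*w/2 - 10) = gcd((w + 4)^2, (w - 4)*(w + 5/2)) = 1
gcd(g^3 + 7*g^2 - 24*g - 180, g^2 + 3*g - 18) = g + 6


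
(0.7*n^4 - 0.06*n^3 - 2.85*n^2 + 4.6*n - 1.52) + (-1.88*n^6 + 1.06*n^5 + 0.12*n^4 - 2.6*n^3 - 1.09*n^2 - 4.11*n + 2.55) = -1.88*n^6 + 1.06*n^5 + 0.82*n^4 - 2.66*n^3 - 3.94*n^2 + 0.489999999999999*n + 1.03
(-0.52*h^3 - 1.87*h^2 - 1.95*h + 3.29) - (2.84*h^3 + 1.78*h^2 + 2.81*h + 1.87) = -3.36*h^3 - 3.65*h^2 - 4.76*h + 1.42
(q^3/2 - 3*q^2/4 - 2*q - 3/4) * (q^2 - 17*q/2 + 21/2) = q^5/2 - 5*q^4 + 77*q^3/8 + 67*q^2/8 - 117*q/8 - 63/8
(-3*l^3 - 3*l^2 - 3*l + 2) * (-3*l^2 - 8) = 9*l^5 + 9*l^4 + 33*l^3 + 18*l^2 + 24*l - 16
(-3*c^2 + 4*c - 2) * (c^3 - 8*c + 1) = -3*c^5 + 4*c^4 + 22*c^3 - 35*c^2 + 20*c - 2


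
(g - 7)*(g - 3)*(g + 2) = g^3 - 8*g^2 + g + 42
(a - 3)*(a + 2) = a^2 - a - 6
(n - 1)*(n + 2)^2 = n^3 + 3*n^2 - 4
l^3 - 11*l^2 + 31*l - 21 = (l - 7)*(l - 3)*(l - 1)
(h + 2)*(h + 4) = h^2 + 6*h + 8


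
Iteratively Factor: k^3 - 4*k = (k - 2)*(k^2 + 2*k) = (k - 2)*(k + 2)*(k)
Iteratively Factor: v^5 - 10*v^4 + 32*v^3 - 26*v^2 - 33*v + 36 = (v + 1)*(v^4 - 11*v^3 + 43*v^2 - 69*v + 36) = (v - 3)*(v + 1)*(v^3 - 8*v^2 + 19*v - 12) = (v - 3)*(v - 1)*(v + 1)*(v^2 - 7*v + 12) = (v - 3)^2*(v - 1)*(v + 1)*(v - 4)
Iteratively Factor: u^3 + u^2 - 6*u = (u + 3)*(u^2 - 2*u) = (u - 2)*(u + 3)*(u)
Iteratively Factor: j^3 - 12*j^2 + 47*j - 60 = (j - 4)*(j^2 - 8*j + 15) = (j - 4)*(j - 3)*(j - 5)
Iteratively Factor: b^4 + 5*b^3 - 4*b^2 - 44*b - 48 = (b + 2)*(b^3 + 3*b^2 - 10*b - 24) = (b - 3)*(b + 2)*(b^2 + 6*b + 8) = (b - 3)*(b + 2)*(b + 4)*(b + 2)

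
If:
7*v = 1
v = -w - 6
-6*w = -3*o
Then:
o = -86/7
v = 1/7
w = -43/7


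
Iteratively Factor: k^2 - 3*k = (k - 3)*(k)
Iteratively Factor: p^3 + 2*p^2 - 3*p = (p + 3)*(p^2 - p) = (p - 1)*(p + 3)*(p)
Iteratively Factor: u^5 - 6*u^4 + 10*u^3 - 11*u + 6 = (u - 2)*(u^4 - 4*u^3 + 2*u^2 + 4*u - 3) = (u - 2)*(u - 1)*(u^3 - 3*u^2 - u + 3) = (u - 2)*(u - 1)*(u + 1)*(u^2 - 4*u + 3) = (u - 3)*(u - 2)*(u - 1)*(u + 1)*(u - 1)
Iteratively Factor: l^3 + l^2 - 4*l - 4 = (l + 2)*(l^2 - l - 2) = (l - 2)*(l + 2)*(l + 1)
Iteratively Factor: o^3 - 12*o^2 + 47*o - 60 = (o - 5)*(o^2 - 7*o + 12) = (o - 5)*(o - 4)*(o - 3)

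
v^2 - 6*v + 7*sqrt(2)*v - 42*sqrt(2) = (v - 6)*(v + 7*sqrt(2))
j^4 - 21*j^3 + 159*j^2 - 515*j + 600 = (j - 8)*(j - 5)^2*(j - 3)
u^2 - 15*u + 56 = (u - 8)*(u - 7)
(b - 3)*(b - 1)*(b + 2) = b^3 - 2*b^2 - 5*b + 6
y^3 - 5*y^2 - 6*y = y*(y - 6)*(y + 1)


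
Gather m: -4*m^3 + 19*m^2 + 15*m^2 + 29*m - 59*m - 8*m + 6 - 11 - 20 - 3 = -4*m^3 + 34*m^2 - 38*m - 28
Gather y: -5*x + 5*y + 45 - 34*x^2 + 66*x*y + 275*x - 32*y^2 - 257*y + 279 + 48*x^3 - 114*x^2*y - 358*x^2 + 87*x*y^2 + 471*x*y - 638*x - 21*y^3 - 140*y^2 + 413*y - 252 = 48*x^3 - 392*x^2 - 368*x - 21*y^3 + y^2*(87*x - 172) + y*(-114*x^2 + 537*x + 161) + 72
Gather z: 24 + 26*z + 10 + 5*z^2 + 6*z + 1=5*z^2 + 32*z + 35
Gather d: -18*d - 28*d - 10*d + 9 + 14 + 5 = 28 - 56*d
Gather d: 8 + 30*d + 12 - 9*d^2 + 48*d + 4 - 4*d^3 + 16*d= -4*d^3 - 9*d^2 + 94*d + 24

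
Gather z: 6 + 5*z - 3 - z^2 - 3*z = -z^2 + 2*z + 3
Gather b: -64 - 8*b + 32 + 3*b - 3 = -5*b - 35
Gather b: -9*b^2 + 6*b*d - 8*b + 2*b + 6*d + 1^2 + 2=-9*b^2 + b*(6*d - 6) + 6*d + 3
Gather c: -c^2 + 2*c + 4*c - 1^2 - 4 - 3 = -c^2 + 6*c - 8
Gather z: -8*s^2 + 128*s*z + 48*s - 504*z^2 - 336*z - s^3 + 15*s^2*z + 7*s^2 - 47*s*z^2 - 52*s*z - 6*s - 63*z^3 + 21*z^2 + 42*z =-s^3 - s^2 + 42*s - 63*z^3 + z^2*(-47*s - 483) + z*(15*s^2 + 76*s - 294)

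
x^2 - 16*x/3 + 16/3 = (x - 4)*(x - 4/3)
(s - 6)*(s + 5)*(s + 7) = s^3 + 6*s^2 - 37*s - 210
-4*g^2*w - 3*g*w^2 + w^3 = w*(-4*g + w)*(g + w)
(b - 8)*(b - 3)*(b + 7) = b^3 - 4*b^2 - 53*b + 168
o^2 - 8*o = o*(o - 8)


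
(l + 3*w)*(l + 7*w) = l^2 + 10*l*w + 21*w^2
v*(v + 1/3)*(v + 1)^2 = v^4 + 7*v^3/3 + 5*v^2/3 + v/3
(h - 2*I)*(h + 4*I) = h^2 + 2*I*h + 8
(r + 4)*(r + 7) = r^2 + 11*r + 28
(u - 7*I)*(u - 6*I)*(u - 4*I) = u^3 - 17*I*u^2 - 94*u + 168*I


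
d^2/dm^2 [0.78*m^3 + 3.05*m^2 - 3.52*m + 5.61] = 4.68*m + 6.1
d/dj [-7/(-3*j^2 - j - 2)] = 7*(-6*j - 1)/(3*j^2 + j + 2)^2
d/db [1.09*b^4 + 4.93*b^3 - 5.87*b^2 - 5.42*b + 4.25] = 4.36*b^3 + 14.79*b^2 - 11.74*b - 5.42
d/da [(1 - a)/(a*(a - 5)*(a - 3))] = (2*a^3 - 11*a^2 + 16*a - 15)/(a^2*(a^4 - 16*a^3 + 94*a^2 - 240*a + 225))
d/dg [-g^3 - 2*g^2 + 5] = g*(-3*g - 4)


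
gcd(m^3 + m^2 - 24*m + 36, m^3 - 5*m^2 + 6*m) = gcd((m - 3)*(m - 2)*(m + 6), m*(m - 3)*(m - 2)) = m^2 - 5*m + 6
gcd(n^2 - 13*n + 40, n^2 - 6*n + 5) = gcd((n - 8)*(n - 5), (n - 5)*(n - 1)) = n - 5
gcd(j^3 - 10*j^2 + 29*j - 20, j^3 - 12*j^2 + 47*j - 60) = j^2 - 9*j + 20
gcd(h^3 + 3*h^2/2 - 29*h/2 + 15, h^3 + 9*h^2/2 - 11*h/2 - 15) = h^2 + 3*h - 10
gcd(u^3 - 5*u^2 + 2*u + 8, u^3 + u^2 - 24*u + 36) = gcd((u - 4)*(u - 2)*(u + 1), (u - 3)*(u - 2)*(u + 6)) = u - 2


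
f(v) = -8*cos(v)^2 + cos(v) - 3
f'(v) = 16*sin(v)*cos(v) - sin(v) = (16*cos(v) - 1)*sin(v)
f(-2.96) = -11.72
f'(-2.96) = 3.02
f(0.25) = -9.54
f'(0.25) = 3.59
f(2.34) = -7.57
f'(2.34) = -8.71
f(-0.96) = -5.06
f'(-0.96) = -6.70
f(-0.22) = -9.64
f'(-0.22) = -3.19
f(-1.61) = -3.05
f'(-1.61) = 1.63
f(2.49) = -8.85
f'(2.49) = -8.32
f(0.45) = -8.59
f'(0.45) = 5.83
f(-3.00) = -11.83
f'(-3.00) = 2.38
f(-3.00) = -11.83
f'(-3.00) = 2.38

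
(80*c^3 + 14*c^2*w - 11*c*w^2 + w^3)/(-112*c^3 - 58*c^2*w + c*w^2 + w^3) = (-5*c + w)/(7*c + w)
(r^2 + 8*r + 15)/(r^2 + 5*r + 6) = (r + 5)/(r + 2)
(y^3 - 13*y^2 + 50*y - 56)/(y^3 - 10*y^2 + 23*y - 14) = (y - 4)/(y - 1)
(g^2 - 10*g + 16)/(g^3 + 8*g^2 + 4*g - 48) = (g - 8)/(g^2 + 10*g + 24)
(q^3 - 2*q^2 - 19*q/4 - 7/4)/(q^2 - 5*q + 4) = (4*q^3 - 8*q^2 - 19*q - 7)/(4*(q^2 - 5*q + 4))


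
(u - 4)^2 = u^2 - 8*u + 16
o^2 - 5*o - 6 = (o - 6)*(o + 1)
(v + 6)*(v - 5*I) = v^2 + 6*v - 5*I*v - 30*I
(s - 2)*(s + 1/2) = s^2 - 3*s/2 - 1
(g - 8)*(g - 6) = g^2 - 14*g + 48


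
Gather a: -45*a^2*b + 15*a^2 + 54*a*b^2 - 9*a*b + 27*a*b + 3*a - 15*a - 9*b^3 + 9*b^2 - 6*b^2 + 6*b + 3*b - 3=a^2*(15 - 45*b) + a*(54*b^2 + 18*b - 12) - 9*b^3 + 3*b^2 + 9*b - 3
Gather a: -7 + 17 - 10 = 0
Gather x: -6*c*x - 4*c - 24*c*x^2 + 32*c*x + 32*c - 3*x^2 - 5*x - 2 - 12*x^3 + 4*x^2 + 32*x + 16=28*c - 12*x^3 + x^2*(1 - 24*c) + x*(26*c + 27) + 14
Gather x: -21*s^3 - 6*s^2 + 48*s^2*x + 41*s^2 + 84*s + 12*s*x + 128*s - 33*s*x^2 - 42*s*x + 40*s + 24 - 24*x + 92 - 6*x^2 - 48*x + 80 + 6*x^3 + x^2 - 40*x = -21*s^3 + 35*s^2 + 252*s + 6*x^3 + x^2*(-33*s - 5) + x*(48*s^2 - 30*s - 112) + 196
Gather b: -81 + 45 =-36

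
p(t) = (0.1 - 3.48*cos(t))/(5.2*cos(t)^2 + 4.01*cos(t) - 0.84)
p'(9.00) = -243.78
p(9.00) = -18.50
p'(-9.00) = 243.78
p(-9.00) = -18.50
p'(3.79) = 16.70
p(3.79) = -3.92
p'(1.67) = -1.98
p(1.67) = -0.37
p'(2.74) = -467.02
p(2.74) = -26.32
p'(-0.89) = 0.50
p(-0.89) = -0.56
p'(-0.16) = 0.05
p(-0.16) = -0.41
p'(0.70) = -0.29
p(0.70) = -0.49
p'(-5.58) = -0.29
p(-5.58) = -0.49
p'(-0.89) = 0.50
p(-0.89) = -0.56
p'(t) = (0.1 - 3.48*cos(t))*(10.4*sin(t)*cos(t) + 4.01*sin(t))/(5.2*cos(t)^2 + 4.01*cos(t) - 0.84)^2 + 3.48*sin(t)/(5.2*cos(t)^2 + 4.01*cos(t) - 0.84)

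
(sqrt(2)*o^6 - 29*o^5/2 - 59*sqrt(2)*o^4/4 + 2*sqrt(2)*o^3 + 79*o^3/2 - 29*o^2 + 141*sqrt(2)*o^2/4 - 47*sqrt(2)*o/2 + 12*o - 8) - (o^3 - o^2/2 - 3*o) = sqrt(2)*o^6 - 29*o^5/2 - 59*sqrt(2)*o^4/4 + 2*sqrt(2)*o^3 + 77*o^3/2 - 57*o^2/2 + 141*sqrt(2)*o^2/4 - 47*sqrt(2)*o/2 + 15*o - 8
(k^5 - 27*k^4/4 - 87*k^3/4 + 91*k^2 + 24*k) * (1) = k^5 - 27*k^4/4 - 87*k^3/4 + 91*k^2 + 24*k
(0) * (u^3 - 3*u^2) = 0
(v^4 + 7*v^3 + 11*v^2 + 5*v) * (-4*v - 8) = -4*v^5 - 36*v^4 - 100*v^3 - 108*v^2 - 40*v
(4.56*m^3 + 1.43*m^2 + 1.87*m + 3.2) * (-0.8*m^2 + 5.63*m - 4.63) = -3.648*m^5 + 24.5288*m^4 - 14.5579*m^3 + 1.3472*m^2 + 9.3579*m - 14.816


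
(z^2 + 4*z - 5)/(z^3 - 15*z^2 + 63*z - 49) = (z + 5)/(z^2 - 14*z + 49)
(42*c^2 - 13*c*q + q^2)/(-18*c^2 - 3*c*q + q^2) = (-7*c + q)/(3*c + q)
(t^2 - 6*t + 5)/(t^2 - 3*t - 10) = (t - 1)/(t + 2)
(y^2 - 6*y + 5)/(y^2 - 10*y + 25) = (y - 1)/(y - 5)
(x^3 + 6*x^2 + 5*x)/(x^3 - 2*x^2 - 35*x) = (x + 1)/(x - 7)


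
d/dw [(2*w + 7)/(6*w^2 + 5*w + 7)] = (12*w^2 + 10*w - (2*w + 7)*(12*w + 5) + 14)/(6*w^2 + 5*w + 7)^2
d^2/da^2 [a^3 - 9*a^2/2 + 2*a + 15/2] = 6*a - 9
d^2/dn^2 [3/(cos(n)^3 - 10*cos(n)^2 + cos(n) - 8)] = 3*((7*cos(n) - 80*cos(2*n) + 9*cos(3*n))*(cos(n)^3 - 10*cos(n)^2 + cos(n) - 8)/4 + 2*(3*cos(n)^2 - 20*cos(n) + 1)^2*sin(n)^2)/(cos(n)^3 - 10*cos(n)^2 + cos(n) - 8)^3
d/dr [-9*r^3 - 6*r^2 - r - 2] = -27*r^2 - 12*r - 1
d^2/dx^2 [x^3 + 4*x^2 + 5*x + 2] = 6*x + 8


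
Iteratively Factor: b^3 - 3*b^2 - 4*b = (b - 4)*(b^2 + b) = b*(b - 4)*(b + 1)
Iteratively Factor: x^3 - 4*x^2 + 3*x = (x - 1)*(x^2 - 3*x) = x*(x - 1)*(x - 3)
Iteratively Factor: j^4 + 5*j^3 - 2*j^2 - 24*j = (j + 3)*(j^3 + 2*j^2 - 8*j) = (j + 3)*(j + 4)*(j^2 - 2*j) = (j - 2)*(j + 3)*(j + 4)*(j)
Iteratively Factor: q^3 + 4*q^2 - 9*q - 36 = (q + 4)*(q^2 - 9) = (q - 3)*(q + 4)*(q + 3)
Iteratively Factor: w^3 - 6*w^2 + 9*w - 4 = (w - 1)*(w^2 - 5*w + 4) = (w - 4)*(w - 1)*(w - 1)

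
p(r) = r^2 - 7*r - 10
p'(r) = 2*r - 7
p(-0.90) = -2.89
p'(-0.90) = -8.80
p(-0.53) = -6.01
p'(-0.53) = -8.06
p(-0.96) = -2.36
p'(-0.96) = -8.92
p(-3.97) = 33.55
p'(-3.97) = -14.94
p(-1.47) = 2.45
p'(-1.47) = -9.94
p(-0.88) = -3.07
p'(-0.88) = -8.76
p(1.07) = -16.35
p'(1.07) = -4.86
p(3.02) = -22.02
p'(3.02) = -0.96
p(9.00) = 8.00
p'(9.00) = 11.00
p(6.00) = -16.00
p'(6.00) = 5.00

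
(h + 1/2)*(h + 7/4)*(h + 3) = h^3 + 21*h^2/4 + 61*h/8 + 21/8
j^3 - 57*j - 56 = (j - 8)*(j + 1)*(j + 7)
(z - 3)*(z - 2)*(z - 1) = z^3 - 6*z^2 + 11*z - 6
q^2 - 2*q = q*(q - 2)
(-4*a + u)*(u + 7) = -4*a*u - 28*a + u^2 + 7*u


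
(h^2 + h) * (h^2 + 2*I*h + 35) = h^4 + h^3 + 2*I*h^3 + 35*h^2 + 2*I*h^2 + 35*h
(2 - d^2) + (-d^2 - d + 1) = -2*d^2 - d + 3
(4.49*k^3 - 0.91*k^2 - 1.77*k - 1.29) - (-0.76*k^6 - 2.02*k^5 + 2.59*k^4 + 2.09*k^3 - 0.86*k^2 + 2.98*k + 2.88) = 0.76*k^6 + 2.02*k^5 - 2.59*k^4 + 2.4*k^3 - 0.05*k^2 - 4.75*k - 4.17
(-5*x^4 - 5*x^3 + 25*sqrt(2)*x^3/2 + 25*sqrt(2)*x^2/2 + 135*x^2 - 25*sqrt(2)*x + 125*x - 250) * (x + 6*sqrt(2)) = -5*x^5 - 35*sqrt(2)*x^4/2 - 5*x^4 - 35*sqrt(2)*x^3/2 + 285*x^3 + 275*x^2 + 785*sqrt(2)*x^2 - 550*x + 750*sqrt(2)*x - 1500*sqrt(2)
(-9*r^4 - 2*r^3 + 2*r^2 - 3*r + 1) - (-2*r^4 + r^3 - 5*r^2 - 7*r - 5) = -7*r^4 - 3*r^3 + 7*r^2 + 4*r + 6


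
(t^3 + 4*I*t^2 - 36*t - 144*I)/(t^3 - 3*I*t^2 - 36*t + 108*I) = (t + 4*I)/(t - 3*I)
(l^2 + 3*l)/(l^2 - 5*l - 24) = l/(l - 8)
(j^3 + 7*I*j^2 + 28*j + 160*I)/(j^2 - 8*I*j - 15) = (j^2 + 12*I*j - 32)/(j - 3*I)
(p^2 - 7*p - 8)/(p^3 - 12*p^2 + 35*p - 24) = (p + 1)/(p^2 - 4*p + 3)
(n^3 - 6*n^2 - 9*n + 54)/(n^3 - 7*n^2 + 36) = (n + 3)/(n + 2)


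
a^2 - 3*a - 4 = (a - 4)*(a + 1)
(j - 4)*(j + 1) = j^2 - 3*j - 4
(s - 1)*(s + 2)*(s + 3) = s^3 + 4*s^2 + s - 6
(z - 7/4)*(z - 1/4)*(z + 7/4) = z^3 - z^2/4 - 49*z/16 + 49/64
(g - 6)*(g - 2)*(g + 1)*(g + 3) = g^4 - 4*g^3 - 17*g^2 + 24*g + 36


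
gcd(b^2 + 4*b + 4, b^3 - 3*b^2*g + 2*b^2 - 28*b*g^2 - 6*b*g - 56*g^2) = b + 2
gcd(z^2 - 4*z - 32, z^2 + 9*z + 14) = 1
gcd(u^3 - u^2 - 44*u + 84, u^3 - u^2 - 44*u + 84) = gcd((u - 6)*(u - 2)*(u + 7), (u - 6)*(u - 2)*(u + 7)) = u^3 - u^2 - 44*u + 84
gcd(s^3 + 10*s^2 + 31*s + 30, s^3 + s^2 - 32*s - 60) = s^2 + 7*s + 10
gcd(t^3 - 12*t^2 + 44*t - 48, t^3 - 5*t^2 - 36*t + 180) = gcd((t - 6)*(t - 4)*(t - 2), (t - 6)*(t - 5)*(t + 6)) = t - 6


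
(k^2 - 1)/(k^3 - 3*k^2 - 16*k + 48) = (k^2 - 1)/(k^3 - 3*k^2 - 16*k + 48)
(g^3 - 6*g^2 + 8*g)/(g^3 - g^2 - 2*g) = (g - 4)/(g + 1)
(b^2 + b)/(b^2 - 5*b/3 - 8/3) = 3*b/(3*b - 8)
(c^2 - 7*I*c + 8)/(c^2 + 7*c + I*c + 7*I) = (c - 8*I)/(c + 7)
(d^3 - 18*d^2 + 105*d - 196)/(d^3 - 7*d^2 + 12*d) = (d^2 - 14*d + 49)/(d*(d - 3))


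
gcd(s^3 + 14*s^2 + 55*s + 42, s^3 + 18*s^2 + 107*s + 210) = s^2 + 13*s + 42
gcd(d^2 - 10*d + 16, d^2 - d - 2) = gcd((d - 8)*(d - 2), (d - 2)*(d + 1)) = d - 2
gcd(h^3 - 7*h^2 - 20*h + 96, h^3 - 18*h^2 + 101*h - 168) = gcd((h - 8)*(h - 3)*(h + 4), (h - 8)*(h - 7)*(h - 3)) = h^2 - 11*h + 24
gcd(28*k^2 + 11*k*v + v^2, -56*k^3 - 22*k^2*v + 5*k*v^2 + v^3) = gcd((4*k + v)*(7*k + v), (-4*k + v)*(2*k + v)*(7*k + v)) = 7*k + v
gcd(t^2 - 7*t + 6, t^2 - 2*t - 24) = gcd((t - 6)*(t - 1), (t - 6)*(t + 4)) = t - 6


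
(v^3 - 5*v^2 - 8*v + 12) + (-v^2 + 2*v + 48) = v^3 - 6*v^2 - 6*v + 60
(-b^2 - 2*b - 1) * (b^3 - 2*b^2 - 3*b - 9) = -b^5 + 6*b^3 + 17*b^2 + 21*b + 9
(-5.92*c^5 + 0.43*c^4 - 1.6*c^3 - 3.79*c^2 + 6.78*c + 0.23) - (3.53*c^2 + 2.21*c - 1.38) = -5.92*c^5 + 0.43*c^4 - 1.6*c^3 - 7.32*c^2 + 4.57*c + 1.61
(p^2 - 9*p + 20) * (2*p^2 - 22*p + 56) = 2*p^4 - 40*p^3 + 294*p^2 - 944*p + 1120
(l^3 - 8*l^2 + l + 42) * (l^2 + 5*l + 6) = l^5 - 3*l^4 - 33*l^3 - l^2 + 216*l + 252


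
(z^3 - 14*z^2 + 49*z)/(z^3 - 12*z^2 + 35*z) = (z - 7)/(z - 5)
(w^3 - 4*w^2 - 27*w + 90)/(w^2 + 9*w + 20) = (w^2 - 9*w + 18)/(w + 4)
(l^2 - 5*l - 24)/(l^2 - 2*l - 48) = (l + 3)/(l + 6)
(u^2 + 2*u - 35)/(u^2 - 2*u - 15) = (u + 7)/(u + 3)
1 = 1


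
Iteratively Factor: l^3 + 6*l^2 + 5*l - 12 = (l - 1)*(l^2 + 7*l + 12) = (l - 1)*(l + 4)*(l + 3)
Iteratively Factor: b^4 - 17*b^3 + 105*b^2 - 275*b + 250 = (b - 5)*(b^3 - 12*b^2 + 45*b - 50) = (b - 5)^2*(b^2 - 7*b + 10) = (b - 5)^3*(b - 2)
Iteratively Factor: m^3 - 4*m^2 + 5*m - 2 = (m - 2)*(m^2 - 2*m + 1) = (m - 2)*(m - 1)*(m - 1)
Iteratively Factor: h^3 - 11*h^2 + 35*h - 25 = (h - 5)*(h^2 - 6*h + 5) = (h - 5)^2*(h - 1)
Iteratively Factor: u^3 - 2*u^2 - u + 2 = (u - 1)*(u^2 - u - 2) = (u - 2)*(u - 1)*(u + 1)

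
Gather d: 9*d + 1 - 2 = 9*d - 1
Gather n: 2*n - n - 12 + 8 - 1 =n - 5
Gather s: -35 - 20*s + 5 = -20*s - 30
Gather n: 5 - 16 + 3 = -8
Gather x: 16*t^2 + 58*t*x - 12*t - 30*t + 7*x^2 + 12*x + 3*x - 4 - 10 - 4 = 16*t^2 - 42*t + 7*x^2 + x*(58*t + 15) - 18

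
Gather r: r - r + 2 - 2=0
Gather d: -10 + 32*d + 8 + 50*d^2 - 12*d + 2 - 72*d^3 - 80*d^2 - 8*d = -72*d^3 - 30*d^2 + 12*d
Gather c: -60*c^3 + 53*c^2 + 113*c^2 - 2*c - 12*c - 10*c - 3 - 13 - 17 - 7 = -60*c^3 + 166*c^2 - 24*c - 40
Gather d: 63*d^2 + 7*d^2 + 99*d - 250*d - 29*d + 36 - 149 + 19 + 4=70*d^2 - 180*d - 90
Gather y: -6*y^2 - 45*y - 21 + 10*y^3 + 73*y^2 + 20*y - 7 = 10*y^3 + 67*y^2 - 25*y - 28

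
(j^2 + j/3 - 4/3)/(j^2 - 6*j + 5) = (j + 4/3)/(j - 5)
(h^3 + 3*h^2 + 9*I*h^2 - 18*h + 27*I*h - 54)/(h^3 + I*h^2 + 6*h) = (h^2 + 3*h*(1 + 2*I) + 18*I)/(h*(h - 2*I))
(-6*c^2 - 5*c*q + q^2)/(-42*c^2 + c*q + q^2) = (c + q)/(7*c + q)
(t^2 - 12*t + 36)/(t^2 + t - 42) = (t - 6)/(t + 7)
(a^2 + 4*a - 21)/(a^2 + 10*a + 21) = (a - 3)/(a + 3)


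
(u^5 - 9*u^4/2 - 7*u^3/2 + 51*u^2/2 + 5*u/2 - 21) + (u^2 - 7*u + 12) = u^5 - 9*u^4/2 - 7*u^3/2 + 53*u^2/2 - 9*u/2 - 9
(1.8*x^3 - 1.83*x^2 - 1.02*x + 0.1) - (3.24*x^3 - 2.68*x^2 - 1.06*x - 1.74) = -1.44*x^3 + 0.85*x^2 + 0.04*x + 1.84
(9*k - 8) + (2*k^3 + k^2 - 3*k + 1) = 2*k^3 + k^2 + 6*k - 7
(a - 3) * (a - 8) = a^2 - 11*a + 24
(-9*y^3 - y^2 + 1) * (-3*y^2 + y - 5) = 27*y^5 - 6*y^4 + 44*y^3 + 2*y^2 + y - 5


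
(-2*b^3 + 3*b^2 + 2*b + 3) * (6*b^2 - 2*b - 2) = -12*b^5 + 22*b^4 + 10*b^3 + 8*b^2 - 10*b - 6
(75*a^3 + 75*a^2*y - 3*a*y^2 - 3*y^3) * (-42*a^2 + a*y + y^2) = -3150*a^5 - 3075*a^4*y + 276*a^3*y^2 + 198*a^2*y^3 - 6*a*y^4 - 3*y^5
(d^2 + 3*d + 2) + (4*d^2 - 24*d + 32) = 5*d^2 - 21*d + 34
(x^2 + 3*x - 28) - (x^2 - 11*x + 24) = 14*x - 52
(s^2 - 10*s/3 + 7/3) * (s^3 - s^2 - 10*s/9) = s^5 - 13*s^4/3 + 41*s^3/9 + 37*s^2/27 - 70*s/27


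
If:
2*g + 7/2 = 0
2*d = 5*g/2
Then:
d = -35/16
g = -7/4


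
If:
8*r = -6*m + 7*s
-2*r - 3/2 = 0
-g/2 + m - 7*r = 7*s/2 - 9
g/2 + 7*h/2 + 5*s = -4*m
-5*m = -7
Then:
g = 289/10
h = -3047/490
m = 7/5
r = -3/4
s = 12/35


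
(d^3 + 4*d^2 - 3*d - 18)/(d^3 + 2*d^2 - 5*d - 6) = (d + 3)/(d + 1)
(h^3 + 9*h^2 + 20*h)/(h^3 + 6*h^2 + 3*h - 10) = h*(h + 4)/(h^2 + h - 2)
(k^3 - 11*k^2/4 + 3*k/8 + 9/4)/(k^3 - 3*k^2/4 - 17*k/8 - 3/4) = (2*k - 3)/(2*k + 1)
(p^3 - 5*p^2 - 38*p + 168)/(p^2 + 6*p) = p - 11 + 28/p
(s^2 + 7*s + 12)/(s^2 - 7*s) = (s^2 + 7*s + 12)/(s*(s - 7))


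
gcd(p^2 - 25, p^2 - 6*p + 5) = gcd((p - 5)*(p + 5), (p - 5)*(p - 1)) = p - 5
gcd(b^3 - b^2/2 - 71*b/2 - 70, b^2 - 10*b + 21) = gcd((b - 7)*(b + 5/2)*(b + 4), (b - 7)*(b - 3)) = b - 7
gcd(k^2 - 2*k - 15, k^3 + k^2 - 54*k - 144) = k + 3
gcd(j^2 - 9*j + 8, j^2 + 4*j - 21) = 1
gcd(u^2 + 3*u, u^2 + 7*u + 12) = u + 3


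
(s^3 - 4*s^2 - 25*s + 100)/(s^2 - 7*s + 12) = (s^2 - 25)/(s - 3)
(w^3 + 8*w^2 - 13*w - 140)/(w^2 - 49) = (w^2 + w - 20)/(w - 7)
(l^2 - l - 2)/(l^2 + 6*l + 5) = (l - 2)/(l + 5)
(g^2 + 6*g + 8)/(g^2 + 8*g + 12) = (g + 4)/(g + 6)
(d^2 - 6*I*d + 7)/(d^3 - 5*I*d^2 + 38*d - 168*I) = (d + I)/(d^2 + 2*I*d + 24)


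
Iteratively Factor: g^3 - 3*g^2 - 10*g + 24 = (g - 4)*(g^2 + g - 6) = (g - 4)*(g - 2)*(g + 3)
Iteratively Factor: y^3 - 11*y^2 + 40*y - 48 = (y - 4)*(y^2 - 7*y + 12) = (y - 4)*(y - 3)*(y - 4)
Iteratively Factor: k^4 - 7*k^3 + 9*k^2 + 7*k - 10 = (k - 1)*(k^3 - 6*k^2 + 3*k + 10) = (k - 1)*(k + 1)*(k^2 - 7*k + 10) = (k - 5)*(k - 1)*(k + 1)*(k - 2)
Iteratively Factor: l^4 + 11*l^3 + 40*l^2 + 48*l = (l + 3)*(l^3 + 8*l^2 + 16*l) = l*(l + 3)*(l^2 + 8*l + 16) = l*(l + 3)*(l + 4)*(l + 4)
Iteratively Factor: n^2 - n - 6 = (n - 3)*(n + 2)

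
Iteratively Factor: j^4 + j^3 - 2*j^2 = (j + 2)*(j^3 - j^2) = j*(j + 2)*(j^2 - j) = j*(j - 1)*(j + 2)*(j)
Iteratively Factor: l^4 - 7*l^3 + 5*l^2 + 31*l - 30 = (l + 2)*(l^3 - 9*l^2 + 23*l - 15) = (l - 3)*(l + 2)*(l^2 - 6*l + 5) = (l - 5)*(l - 3)*(l + 2)*(l - 1)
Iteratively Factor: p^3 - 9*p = (p + 3)*(p^2 - 3*p) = (p - 3)*(p + 3)*(p)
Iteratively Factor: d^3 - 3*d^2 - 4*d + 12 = (d - 2)*(d^2 - d - 6) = (d - 2)*(d + 2)*(d - 3)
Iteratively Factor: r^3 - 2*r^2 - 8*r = (r - 4)*(r^2 + 2*r) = (r - 4)*(r + 2)*(r)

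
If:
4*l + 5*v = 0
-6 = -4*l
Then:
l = 3/2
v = -6/5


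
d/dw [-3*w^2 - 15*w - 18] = -6*w - 15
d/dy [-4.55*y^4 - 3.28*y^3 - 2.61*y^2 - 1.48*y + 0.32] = -18.2*y^3 - 9.84*y^2 - 5.22*y - 1.48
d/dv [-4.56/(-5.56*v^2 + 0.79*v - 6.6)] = (3.6024 - 50.7072*v)/(5.56*v^2 - 0.79*v + 6.6)^2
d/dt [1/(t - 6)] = -1/(t - 6)^2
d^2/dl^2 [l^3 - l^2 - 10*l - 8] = 6*l - 2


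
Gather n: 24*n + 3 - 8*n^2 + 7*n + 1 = -8*n^2 + 31*n + 4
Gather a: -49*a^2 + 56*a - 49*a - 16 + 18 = -49*a^2 + 7*a + 2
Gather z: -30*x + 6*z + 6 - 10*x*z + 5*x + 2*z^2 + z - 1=-25*x + 2*z^2 + z*(7 - 10*x) + 5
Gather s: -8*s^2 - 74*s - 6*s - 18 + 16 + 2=-8*s^2 - 80*s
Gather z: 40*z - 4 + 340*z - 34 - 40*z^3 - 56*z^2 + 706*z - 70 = -40*z^3 - 56*z^2 + 1086*z - 108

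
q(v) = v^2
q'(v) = 2*v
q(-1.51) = 2.28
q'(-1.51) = -3.02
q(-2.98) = 8.88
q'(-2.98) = -5.96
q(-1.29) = 1.66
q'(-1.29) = -2.58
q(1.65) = 2.72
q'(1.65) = 3.30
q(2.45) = 6.00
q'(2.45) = 4.90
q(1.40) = 1.96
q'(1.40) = 2.80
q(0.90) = 0.81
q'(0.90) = 1.80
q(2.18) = 4.75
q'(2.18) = 4.36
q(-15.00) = 225.00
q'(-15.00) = -30.00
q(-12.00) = 144.00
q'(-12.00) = -24.00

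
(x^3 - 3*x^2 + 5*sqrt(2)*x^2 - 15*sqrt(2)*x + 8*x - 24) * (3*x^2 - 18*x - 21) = 3*x^5 - 27*x^4 + 15*sqrt(2)*x^4 - 135*sqrt(2)*x^3 + 57*x^3 - 153*x^2 + 165*sqrt(2)*x^2 + 264*x + 315*sqrt(2)*x + 504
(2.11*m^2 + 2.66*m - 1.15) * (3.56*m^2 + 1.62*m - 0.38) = 7.5116*m^4 + 12.8878*m^3 - 0.586599999999999*m^2 - 2.8738*m + 0.437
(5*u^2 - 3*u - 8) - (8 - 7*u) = 5*u^2 + 4*u - 16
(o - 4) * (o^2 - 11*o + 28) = o^3 - 15*o^2 + 72*o - 112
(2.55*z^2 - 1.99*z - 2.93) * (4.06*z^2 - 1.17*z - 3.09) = 10.353*z^4 - 11.0629*z^3 - 17.447*z^2 + 9.5772*z + 9.0537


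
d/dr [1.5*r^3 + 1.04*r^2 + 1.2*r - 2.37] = 4.5*r^2 + 2.08*r + 1.2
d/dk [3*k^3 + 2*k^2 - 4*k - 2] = 9*k^2 + 4*k - 4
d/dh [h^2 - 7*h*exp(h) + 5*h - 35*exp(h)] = -7*h*exp(h) + 2*h - 42*exp(h) + 5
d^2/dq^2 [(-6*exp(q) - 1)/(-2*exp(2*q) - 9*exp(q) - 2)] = (24*exp(4*q) - 92*exp(3*q) - 90*exp(2*q) - 43*exp(q) + 6)*exp(q)/(8*exp(6*q) + 108*exp(5*q) + 510*exp(4*q) + 945*exp(3*q) + 510*exp(2*q) + 108*exp(q) + 8)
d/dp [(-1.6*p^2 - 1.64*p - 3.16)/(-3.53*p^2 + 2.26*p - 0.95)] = (-9.4052*p^2 - 19.2696*p + 8.6996)/(12.4609*p^4 - 15.9556*p^3 + 11.8146*p^2 - 4.294*p + 0.9025)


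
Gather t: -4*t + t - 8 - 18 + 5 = -3*t - 21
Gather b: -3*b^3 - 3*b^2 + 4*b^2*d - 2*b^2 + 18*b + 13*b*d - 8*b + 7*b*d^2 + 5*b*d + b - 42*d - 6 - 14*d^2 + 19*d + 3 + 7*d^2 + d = -3*b^3 + b^2*(4*d - 5) + b*(7*d^2 + 18*d + 11) - 7*d^2 - 22*d - 3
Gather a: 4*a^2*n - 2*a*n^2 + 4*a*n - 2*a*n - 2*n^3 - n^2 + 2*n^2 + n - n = 4*a^2*n + a*(-2*n^2 + 2*n) - 2*n^3 + n^2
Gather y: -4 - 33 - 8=-45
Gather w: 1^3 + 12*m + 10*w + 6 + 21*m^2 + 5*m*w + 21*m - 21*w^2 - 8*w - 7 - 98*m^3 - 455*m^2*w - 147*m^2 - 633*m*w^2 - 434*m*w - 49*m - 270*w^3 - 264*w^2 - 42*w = -98*m^3 - 126*m^2 - 16*m - 270*w^3 + w^2*(-633*m - 285) + w*(-455*m^2 - 429*m - 40)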